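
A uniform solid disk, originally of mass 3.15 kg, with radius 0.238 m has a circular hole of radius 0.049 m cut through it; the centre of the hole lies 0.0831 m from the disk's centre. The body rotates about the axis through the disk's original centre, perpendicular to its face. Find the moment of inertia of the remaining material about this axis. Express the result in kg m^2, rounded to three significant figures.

Unpierced body about its centre: I₀ = (1/2)MR² = (1/2)(3.15)(0.238)² = 0.089214 kg m^2.
The removed disk has mass m = M·(r/R)² = (3.15)(0.049/0.238)² = 0.13352 kg (same uniform areal density).
Its moment of inertia about the rotation axis (parallel-axis theorem): I_hole = (1/2)mr² + md² = (1/2)(0.13352)(0.049)² + (0.13352)(0.0831)² = 0.0010823 kg m^2.
Treating the hole as negative mass, I = I₀ − I_hole = 0.089214 − 0.0010823 = 0.088132 kg m^2.

0.0881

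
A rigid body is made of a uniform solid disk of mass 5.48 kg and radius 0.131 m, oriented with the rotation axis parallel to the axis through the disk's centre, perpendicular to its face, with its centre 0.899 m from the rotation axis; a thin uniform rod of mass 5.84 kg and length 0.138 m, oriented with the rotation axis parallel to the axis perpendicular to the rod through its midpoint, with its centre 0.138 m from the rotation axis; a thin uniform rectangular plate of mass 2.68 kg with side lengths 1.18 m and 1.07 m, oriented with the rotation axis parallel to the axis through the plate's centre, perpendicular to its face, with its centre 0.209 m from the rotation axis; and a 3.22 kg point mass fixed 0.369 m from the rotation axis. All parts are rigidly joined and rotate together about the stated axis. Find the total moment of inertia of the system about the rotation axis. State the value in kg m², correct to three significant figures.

5.72

Solid disk: I_cm = (1/2)MR² = (1/2)(5.48)(0.131)² = 0.047021 kg m²; centre at d = 0.899 m, so the parallel axis theorem gives I = 0.047021 + (5.48)(0.899)² = 4.476 kg m².
Thin rod: I_cm = (1/12)ML² = (1/12)(5.84)(0.138)² = 0.0092681 kg m²; centre at d = 0.138 m, so the parallel axis theorem gives I = 0.0092681 + (5.84)(0.138)² = 0.12049 kg m².
Rectangular plate: I_cm = (1/12)M(a²+b²) = (1/12)(2.68)[(1.18)² + (1.07)²] = 0.56666 kg m²; centre at d = 0.209 m, so the parallel axis theorem gives I = 0.56666 + (2.68)(0.209)² = 0.68373 kg m².
Point mass: I_cm = 0; centre at d = 0.369 m, so the parallel axis theorem gives I = 0 + (3.22)(0.369)² = 0.43844 kg m².
Total I = 4.476 + 0.12049 + 0.68373 + 0.43844 = 5.7186 kg m².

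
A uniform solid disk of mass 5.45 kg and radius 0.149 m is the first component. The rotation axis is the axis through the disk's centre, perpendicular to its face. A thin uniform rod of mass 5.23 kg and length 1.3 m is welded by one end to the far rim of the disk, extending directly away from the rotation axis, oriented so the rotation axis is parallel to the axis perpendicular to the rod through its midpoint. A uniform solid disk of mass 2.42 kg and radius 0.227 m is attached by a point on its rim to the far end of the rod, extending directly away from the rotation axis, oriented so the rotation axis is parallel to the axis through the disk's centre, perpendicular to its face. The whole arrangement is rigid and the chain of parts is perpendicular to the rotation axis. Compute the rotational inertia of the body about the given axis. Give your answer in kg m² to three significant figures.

Solid disk: I_cm = (1/2)MR² = (1/2)(5.45)(0.149)² = 0.060498 kg m²; axis through the centre, so I = 0.060498 kg m².
Thin rod: I_cm = (1/12)ML² = (1/12)(5.23)(1.3)² = 0.73656 kg m²; centre at d = 0.149 + 0.65 = 0.799 m, so I = I_cm + Md² gives I = 0.73656 + (5.23)(0.799)² = 4.0754 kg m².
Solid disk: I_cm = (1/2)MR² = (1/2)(2.42)(0.227)² = 0.06235 kg m²; centre at d = 0.149 + 0.65 + 0.65 + 0.227 = 1.676 m, so I = I_cm + Md² gives I = 0.06235 + (2.42)(1.676)² = 6.8601 kg m².
Total I = 0.060498 + 4.0754 + 6.8601 = 10.996 kg m².

11.0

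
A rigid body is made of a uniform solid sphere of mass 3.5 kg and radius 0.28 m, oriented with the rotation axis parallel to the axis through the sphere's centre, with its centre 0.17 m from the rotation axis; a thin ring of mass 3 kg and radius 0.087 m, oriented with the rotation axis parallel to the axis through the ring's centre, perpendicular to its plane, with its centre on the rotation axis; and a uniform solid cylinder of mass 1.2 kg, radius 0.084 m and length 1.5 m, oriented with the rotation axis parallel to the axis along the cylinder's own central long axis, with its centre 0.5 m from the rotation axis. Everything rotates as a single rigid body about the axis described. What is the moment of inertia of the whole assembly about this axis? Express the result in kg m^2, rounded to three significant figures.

Solid sphere: I_cm = (2/5)MR² = (2/5)(3.5)(0.28)² = 0.10976 kg m^2; centre at d = 0.17 m, so the parallel axis theorem gives I = 0.10976 + (3.5)(0.17)² = 0.21091 kg m^2.
Thin ring: I_cm = MR² = (3)(0.087)² = 0.022707 kg m^2; axis through the centre, so I = 0.022707 kg m^2.
Solid cylinder: I_cm = (1/2)MR² = (1/2)(1.2)(0.084)² = 0.0042336 kg m^2; centre at d = 0.5 m, so the parallel axis theorem gives I = 0.0042336 + (1.2)(0.5)² = 0.30423 kg m^2.
Total I = 0.21091 + 0.022707 + 0.30423 = 0.53785 kg m^2.

0.538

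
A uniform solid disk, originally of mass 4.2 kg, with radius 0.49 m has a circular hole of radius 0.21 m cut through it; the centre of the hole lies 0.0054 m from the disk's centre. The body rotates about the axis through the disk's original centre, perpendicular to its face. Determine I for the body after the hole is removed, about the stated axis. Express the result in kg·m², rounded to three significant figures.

Unpierced body about its centre: I₀ = (1/2)MR² = (1/2)(4.2)(0.49)² = 0.50421 kg·m².
The removed disk has mass m = M·(r/R)² = (4.2)(0.21/0.49)² = 0.77143 kg (same uniform areal density).
Its moment of inertia about the rotation axis (parallel-axis theorem): I_hole = (1/2)mr² + md² = (1/2)(0.77143)(0.21)² + (0.77143)(0.0054)² = 0.017032 kg·m².
Treating the hole as negative mass, I = I₀ − I_hole = 0.50421 − 0.017032 = 0.48718 kg·m².

0.487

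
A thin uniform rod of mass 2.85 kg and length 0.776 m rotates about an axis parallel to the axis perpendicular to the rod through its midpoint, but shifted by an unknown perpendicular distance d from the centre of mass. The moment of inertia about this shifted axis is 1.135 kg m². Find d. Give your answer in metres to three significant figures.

About the centre-of-mass axis, I_cm = (1/12)ML² = (1/12)(2.85)(0.776)² = 0.14302 kg m².
Parallel axis theorem: I = I_cm + Md², so Md² = 1.135 − 0.14302 = 0.99198 kg m².
d = √(0.99198 / 2.85) = 0.58997 m.

0.590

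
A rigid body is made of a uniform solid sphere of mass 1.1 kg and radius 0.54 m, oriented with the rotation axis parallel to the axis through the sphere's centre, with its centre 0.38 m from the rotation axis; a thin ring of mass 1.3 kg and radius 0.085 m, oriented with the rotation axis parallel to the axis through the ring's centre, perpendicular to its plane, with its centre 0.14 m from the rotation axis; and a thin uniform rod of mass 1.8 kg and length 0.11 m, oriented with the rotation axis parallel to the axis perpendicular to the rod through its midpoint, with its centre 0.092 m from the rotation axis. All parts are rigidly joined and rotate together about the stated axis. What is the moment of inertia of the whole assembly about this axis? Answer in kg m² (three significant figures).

0.339

Solid sphere: I_cm = (2/5)MR² = (2/5)(1.1)(0.54)² = 0.1283 kg m²; centre at d = 0.38 m, so the parallel axis theorem gives I = 0.1283 + (1.1)(0.38)² = 0.28714 kg m².
Thin ring: I_cm = MR² = (1.3)(0.085)² = 0.0093925 kg m²; centre at d = 0.14 m, so the parallel axis theorem gives I = 0.0093925 + (1.3)(0.14)² = 0.034873 kg m².
Thin rod: I_cm = (1/12)ML² = (1/12)(1.8)(0.11)² = 0.001815 kg m²; centre at d = 0.092 m, so the parallel axis theorem gives I = 0.001815 + (1.8)(0.092)² = 0.01705 kg m².
Total I = 0.28714 + 0.034873 + 0.01705 = 0.33907 kg m².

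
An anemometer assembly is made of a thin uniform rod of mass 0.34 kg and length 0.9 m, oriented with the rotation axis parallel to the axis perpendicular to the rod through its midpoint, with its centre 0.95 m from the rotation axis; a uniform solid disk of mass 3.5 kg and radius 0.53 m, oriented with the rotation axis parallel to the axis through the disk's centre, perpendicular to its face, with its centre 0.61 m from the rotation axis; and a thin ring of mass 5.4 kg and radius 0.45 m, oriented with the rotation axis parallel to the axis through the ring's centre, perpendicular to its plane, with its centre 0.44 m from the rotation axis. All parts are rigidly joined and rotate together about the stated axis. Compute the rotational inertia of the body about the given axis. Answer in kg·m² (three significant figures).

Thin rod: I_cm = (1/12)ML² = (1/12)(0.34)(0.9)² = 0.02295 kg·m²; centre at d = 0.95 m, so I = I_cm + Md² gives I = 0.02295 + (0.34)(0.95)² = 0.3298 kg·m².
Solid disk: I_cm = (1/2)MR² = (1/2)(3.5)(0.53)² = 0.49158 kg·m²; centre at d = 0.61 m, so I = I_cm + Md² gives I = 0.49158 + (3.5)(0.61)² = 1.7939 kg·m².
Thin ring: I_cm = MR² = (5.4)(0.45)² = 1.0935 kg·m²; centre at d = 0.44 m, so I = I_cm + Md² gives I = 1.0935 + (5.4)(0.44)² = 2.1389 kg·m².
Total I = 0.3298 + 1.7939 + 2.1389 = 4.2627 kg·m².

4.26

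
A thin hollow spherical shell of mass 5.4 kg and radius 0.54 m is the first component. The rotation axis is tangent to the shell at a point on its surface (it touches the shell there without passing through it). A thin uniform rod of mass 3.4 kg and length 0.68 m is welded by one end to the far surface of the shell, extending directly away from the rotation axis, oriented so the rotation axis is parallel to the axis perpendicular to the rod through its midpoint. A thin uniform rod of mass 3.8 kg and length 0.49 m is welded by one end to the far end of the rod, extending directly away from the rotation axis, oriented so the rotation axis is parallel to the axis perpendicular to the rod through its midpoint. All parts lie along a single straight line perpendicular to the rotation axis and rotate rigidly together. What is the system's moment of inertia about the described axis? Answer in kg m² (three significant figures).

25.0

Spherical shell: I_cm = (2/3)MR² = (2/3)(5.4)(0.54)² = 1.0498 kg m²; centre at d = 0.54 m, so the parallel axis theorem gives I = 1.0498 + (5.4)(0.54)² = 2.6244 kg m².
Thin rod: I_cm = (1/12)ML² = (1/12)(3.4)(0.68)² = 0.13101 kg m²; centre at d = 0.54 + 0.54 + 0.34 = 1.42 m, so the parallel axis theorem gives I = 0.13101 + (3.4)(1.42)² = 6.9868 kg m².
Thin rod: I_cm = (1/12)ML² = (1/12)(3.8)(0.49)² = 0.076032 kg m²; centre at d = 0.54 + 0.54 + 0.34 + 0.34 + 0.245 = 2.005 m, so the parallel axis theorem gives I = 0.076032 + (3.8)(2.005)² = 15.352 kg m².
Total I = 2.6244 + 6.9868 + 15.352 = 24.963 kg m².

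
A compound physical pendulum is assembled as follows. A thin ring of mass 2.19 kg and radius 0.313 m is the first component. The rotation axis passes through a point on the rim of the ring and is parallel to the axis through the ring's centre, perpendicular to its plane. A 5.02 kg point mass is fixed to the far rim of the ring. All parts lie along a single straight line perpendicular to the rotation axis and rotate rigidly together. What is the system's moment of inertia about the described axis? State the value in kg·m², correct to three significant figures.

Thin ring: I_cm = MR² = (2.19)(0.313)² = 0.21455 kg·m²; centre at d = 0.313 m, so I = I_cm + Md² gives I = 0.21455 + (2.19)(0.313)² = 0.4291 kg·m².
Point mass: I_cm = 0; centre at d = 0.313 + 0.313 = 0.626 m, so I = I_cm + Md² gives I = 0 + (5.02)(0.626)² = 1.9672 kg·m².
Total I = 0.4291 + 1.9672 = 2.3963 kg·m².

2.40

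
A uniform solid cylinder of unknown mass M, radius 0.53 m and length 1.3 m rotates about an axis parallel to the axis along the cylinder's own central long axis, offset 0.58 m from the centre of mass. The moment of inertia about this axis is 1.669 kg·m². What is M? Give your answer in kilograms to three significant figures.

I = I_cm + Md² = (1/2)MR² + Md² = M·[0.5·(0.53)² + (0.58)²] = M·0.47685.
So M = 1.669 / 0.47685 = 3.5001 kg.

3.50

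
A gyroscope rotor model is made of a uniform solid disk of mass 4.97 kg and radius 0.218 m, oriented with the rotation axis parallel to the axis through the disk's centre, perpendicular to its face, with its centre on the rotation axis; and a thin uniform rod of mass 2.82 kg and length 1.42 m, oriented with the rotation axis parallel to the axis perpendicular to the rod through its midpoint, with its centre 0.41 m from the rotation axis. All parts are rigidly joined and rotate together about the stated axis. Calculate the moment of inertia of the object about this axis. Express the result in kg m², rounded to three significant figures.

1.07

Solid disk: I_cm = (1/2)MR² = (1/2)(4.97)(0.218)² = 0.1181 kg m²; axis through the centre, so I = 0.1181 kg m².
Thin rod: I_cm = (1/12)ML² = (1/12)(2.82)(1.42)² = 0.47385 kg m²; centre at d = 0.41 m, so the parallel axis theorem gives I = 0.47385 + (2.82)(0.41)² = 0.9479 kg m².
Total I = 0.1181 + 0.9479 = 1.066 kg m².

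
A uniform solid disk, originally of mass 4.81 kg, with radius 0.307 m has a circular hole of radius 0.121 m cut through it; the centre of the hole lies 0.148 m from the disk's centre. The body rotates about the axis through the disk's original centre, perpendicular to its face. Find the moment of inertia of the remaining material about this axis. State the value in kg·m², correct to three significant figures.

Unpierced body about its centre: I₀ = (1/2)MR² = (1/2)(4.81)(0.307)² = 0.22667 kg·m².
The removed disk has mass m = M·(r/R)² = (4.81)(0.121/0.307)² = 0.7472 kg (same uniform areal density).
Its moment of inertia about the rotation axis (parallel-axis theorem): I_hole = (1/2)mr² + md² = (1/2)(0.7472)(0.121)² + (0.7472)(0.148)² = 0.021837 kg·m².
Treating the hole as negative mass, I = I₀ − I_hole = 0.22667 − 0.021837 = 0.20483 kg·m².

0.205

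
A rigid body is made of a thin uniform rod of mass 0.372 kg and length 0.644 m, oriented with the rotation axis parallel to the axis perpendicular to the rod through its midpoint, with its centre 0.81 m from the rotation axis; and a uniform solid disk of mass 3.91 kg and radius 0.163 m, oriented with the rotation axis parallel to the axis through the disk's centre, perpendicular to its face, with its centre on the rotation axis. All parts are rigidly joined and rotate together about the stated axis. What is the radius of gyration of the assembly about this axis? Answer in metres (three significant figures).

0.269

Thin rod: I_cm = (1/12)ML² = (1/12)(0.372)(0.644)² = 0.012857 kg·m²; centre at d = 0.81 m, so the parallel axis theorem gives I = 0.012857 + (0.372)(0.81)² = 0.25693 kg·m².
Solid disk: I_cm = (1/2)MR² = (1/2)(3.91)(0.163)² = 0.051942 kg·m²; axis through the centre, so I = 0.051942 kg·m².
Total I = 0.30887 kg·m²; total mass M = 4.282 kg.
k = √(I/M) = √(0.30887/4.282) = 0.26857 m.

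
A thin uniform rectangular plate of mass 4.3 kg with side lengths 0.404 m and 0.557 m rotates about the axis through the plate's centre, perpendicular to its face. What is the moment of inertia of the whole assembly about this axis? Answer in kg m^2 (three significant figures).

0.170

I_cm = (1/12)M(a²+b²) = (1/12)(4.3)[(0.404)² + (0.557)²] = 0.16966 kg m^2; axis through the centre, so I = 0.16966 kg m^2.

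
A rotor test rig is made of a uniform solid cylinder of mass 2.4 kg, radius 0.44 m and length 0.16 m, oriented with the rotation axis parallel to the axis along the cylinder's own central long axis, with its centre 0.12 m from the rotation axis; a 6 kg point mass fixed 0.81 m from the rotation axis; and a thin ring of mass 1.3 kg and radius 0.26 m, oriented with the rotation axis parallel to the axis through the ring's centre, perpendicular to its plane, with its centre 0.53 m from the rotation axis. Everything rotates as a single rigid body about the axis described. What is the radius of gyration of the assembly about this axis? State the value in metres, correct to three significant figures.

Solid cylinder: I_cm = (1/2)MR² = (1/2)(2.4)(0.44)² = 0.23232 kg m^2; centre at d = 0.12 m, so the parallel axis theorem gives I = 0.23232 + (2.4)(0.12)² = 0.26688 kg m^2.
Point mass: I_cm = 0; centre at d = 0.81 m, so the parallel axis theorem gives I = 0 + (6)(0.81)² = 3.9366 kg m^2.
Thin ring: I_cm = MR² = (1.3)(0.26)² = 0.08788 kg m^2; centre at d = 0.53 m, so the parallel axis theorem gives I = 0.08788 + (1.3)(0.53)² = 0.45305 kg m^2.
Total I = 4.6565 kg m^2; total mass M = 9.7 kg.
k = √(I/M) = √(4.6565/9.7) = 0.69286 m.

0.693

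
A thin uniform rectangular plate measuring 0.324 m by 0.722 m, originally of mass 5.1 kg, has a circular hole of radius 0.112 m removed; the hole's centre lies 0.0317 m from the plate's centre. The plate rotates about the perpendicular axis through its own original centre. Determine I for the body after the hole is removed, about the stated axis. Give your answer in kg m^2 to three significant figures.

0.260

Unpierced body about its centre: I₀ = (1/12)M(a²+b²) = (1/12)(5.1)[(0.324)² + (0.722)²] = 0.26616 kg m^2.
The removed disk has mass m = M·πr²/(ab) = (5.1)·π(0.112)²/(0.324·0.722) = 0.85916 kg (same uniform areal density).
Its moment of inertia about the rotation axis (parallel-axis theorem): I_hole = (1/2)mr² + md² = (1/2)(0.85916)(0.112)² + (0.85916)(0.0317)² = 0.006252 kg m^2.
Treating the hole as negative mass, I = I₀ − I_hole = 0.26616 − 0.006252 = 0.25991 kg m^2.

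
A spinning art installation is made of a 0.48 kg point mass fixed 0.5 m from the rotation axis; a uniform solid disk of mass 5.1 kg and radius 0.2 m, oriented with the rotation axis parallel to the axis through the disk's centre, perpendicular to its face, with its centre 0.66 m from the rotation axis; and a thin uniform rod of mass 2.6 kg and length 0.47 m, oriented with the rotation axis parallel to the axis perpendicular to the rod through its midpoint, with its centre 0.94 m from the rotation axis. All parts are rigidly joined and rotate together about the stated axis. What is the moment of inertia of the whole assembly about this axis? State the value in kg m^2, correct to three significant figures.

4.79

Point mass: I_cm = 0; centre at d = 0.5 m, so I = I_cm + Md² gives I = 0 + (0.48)(0.5)² = 0.12 kg m^2.
Solid disk: I_cm = (1/2)MR² = (1/2)(5.1)(0.2)² = 0.102 kg m^2; centre at d = 0.66 m, so I = I_cm + Md² gives I = 0.102 + (5.1)(0.66)² = 2.3236 kg m^2.
Thin rod: I_cm = (1/12)ML² = (1/12)(2.6)(0.47)² = 0.047862 kg m^2; centre at d = 0.94 m, so I = I_cm + Md² gives I = 0.047862 + (2.6)(0.94)² = 2.3452 kg m^2.
Total I = 0.12 + 2.3236 + 2.3452 = 4.7888 kg m^2.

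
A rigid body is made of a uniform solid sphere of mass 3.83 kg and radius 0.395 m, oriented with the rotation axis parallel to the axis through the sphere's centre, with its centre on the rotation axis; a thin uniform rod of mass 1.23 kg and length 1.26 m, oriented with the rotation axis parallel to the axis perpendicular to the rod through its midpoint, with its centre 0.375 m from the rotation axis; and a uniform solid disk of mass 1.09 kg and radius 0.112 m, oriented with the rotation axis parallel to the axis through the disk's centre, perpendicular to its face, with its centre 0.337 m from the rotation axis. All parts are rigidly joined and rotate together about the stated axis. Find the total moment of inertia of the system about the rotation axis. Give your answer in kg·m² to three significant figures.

0.705

Solid sphere: I_cm = (2/5)MR² = (2/5)(3.83)(0.395)² = 0.23903 kg·m²; axis through the centre, so I = 0.23903 kg·m².
Thin rod: I_cm = (1/12)ML² = (1/12)(1.23)(1.26)² = 0.16273 kg·m²; centre at d = 0.375 m, so the parallel axis theorem gives I = 0.16273 + (1.23)(0.375)² = 0.3357 kg·m².
Solid disk: I_cm = (1/2)MR² = (1/2)(1.09)(0.112)² = 0.0068365 kg·m²; centre at d = 0.337 m, so the parallel axis theorem gives I = 0.0068365 + (1.09)(0.337)² = 0.13063 kg·m².
Total I = 0.23903 + 0.3357 + 0.13063 = 0.70535 kg·m².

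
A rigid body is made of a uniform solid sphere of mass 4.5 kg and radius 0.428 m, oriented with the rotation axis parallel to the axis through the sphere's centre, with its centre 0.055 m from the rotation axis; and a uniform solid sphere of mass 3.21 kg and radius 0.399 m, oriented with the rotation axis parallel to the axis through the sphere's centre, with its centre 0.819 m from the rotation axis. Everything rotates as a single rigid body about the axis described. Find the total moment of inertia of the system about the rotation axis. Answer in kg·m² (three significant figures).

Solid sphere: I_cm = (2/5)MR² = (2/5)(4.5)(0.428)² = 0.32973 kg·m²; centre at d = 0.055 m, so I = I_cm + Md² gives I = 0.32973 + (4.5)(0.055)² = 0.34334 kg·m².
Solid sphere: I_cm = (2/5)MR² = (2/5)(3.21)(0.399)² = 0.20441 kg·m²; centre at d = 0.819 m, so I = I_cm + Md² gives I = 0.20441 + (3.21)(0.819)² = 2.3576 kg·m².
Total I = 0.34334 + 2.3576 = 2.7009 kg·m².

2.70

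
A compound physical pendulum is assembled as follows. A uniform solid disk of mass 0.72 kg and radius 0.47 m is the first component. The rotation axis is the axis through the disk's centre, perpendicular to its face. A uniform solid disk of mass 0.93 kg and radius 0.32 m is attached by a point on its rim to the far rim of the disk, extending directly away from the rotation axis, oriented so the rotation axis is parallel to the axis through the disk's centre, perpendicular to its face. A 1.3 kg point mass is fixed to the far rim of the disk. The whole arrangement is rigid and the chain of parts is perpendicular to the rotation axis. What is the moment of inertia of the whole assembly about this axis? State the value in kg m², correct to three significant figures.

Solid disk: I_cm = (1/2)MR² = (1/2)(0.72)(0.47)² = 0.079524 kg m²; axis through the centre, so I = 0.079524 kg m².
Solid disk: I_cm = (1/2)MR² = (1/2)(0.93)(0.32)² = 0.047616 kg m²; centre at d = 0.47 + 0.32 = 0.79 m, so the parallel axis theorem gives I = 0.047616 + (0.93)(0.79)² = 0.62803 kg m².
Point mass: I_cm = 0; centre at d = 0.47 + 0.32 + 0.32 = 1.11 m, so the parallel axis theorem gives I = 0 + (1.3)(1.11)² = 1.6017 kg m².
Total I = 0.079524 + 0.62803 + 1.6017 = 2.3093 kg m².

2.31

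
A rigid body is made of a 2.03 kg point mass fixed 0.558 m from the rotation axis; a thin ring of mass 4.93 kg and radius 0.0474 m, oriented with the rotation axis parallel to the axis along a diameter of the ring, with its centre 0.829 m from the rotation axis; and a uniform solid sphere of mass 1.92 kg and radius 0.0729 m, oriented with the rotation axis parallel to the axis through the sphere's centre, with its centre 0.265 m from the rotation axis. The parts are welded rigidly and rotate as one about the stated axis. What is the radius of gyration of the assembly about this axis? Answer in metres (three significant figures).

0.685

Point mass: I_cm = 0; centre at d = 0.558 m, so the parallel axis theorem gives I = 0 + (2.03)(0.558)² = 0.63207 kg m².
Thin ring: I_cm = (1/2)MR² = (1/2)(4.93)(0.0474)² = 0.0055383 kg m²; centre at d = 0.829 m, so the parallel axis theorem gives I = 0.0055383 + (4.93)(0.829)² = 3.3936 kg m².
Solid sphere: I_cm = (2/5)MR² = (2/5)(1.92)(0.0729)² = 0.0040815 kg m²; centre at d = 0.265 m, so the parallel axis theorem gives I = 0.0040815 + (1.92)(0.265)² = 0.13891 kg m².
Total I = 4.1646 kg m²; total mass M = 8.88 kg.
k = √(I/M) = √(4.1646/8.88) = 0.68483 m.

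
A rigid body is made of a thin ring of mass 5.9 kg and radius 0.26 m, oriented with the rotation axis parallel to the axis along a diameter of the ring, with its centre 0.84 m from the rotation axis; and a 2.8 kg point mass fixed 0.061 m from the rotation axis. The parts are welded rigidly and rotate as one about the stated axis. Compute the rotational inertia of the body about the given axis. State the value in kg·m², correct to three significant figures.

Thin ring: I_cm = (1/2)MR² = (1/2)(5.9)(0.26)² = 0.19942 kg·m²; centre at d = 0.84 m, so the parallel axis theorem gives I = 0.19942 + (5.9)(0.84)² = 4.3625 kg·m².
Point mass: I_cm = 0; centre at d = 0.061 m, so the parallel axis theorem gives I = 0 + (2.8)(0.061)² = 0.010419 kg·m².
Total I = 4.3625 + 0.010419 = 4.3729 kg·m².

4.37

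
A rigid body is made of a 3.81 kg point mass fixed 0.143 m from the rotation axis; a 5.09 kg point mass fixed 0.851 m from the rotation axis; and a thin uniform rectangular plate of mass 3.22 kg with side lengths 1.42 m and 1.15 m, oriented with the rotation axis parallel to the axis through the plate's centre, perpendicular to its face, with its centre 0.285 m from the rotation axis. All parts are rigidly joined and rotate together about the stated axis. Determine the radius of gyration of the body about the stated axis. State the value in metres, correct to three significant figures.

0.637

Point mass: I_cm = 0; centre at d = 0.143 m, so I = I_cm + Md² gives I = 0 + (3.81)(0.143)² = 0.077911 kg·m².
Point mass: I_cm = 0; centre at d = 0.851 m, so I = I_cm + Md² gives I = 0 + (5.09)(0.851)² = 3.6862 kg·m².
Rectangular plate: I_cm = (1/12)M(a²+b²) = (1/12)(3.22)[(1.42)² + (1.15)²] = 0.89594 kg·m²; centre at d = 0.285 m, so I = I_cm + Md² gives I = 0.89594 + (3.22)(0.285)² = 1.1575 kg·m².
Total I = 4.9216 kg·m²; total mass M = 12.12 kg.
k = √(I/M) = √(4.9216/12.12) = 0.63724 m.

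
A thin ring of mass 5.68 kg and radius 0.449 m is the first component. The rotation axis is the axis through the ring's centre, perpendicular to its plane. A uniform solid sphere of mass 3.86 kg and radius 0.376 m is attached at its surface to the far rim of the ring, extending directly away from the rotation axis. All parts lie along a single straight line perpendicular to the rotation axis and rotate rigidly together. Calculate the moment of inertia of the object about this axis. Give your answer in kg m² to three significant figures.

Thin ring: I_cm = MR² = (5.68)(0.449)² = 1.1451 kg m²; axis through the centre, so I = 1.1451 kg m².
Solid sphere: I_cm = (2/5)MR² = (2/5)(3.86)(0.376)² = 0.21828 kg m²; centre at d = 0.449 + 0.376 = 0.825 m, so the parallel axis theorem gives I = 0.21828 + (3.86)(0.825)² = 2.8455 kg m².
Total I = 1.1451 + 2.8455 = 3.9906 kg m².

3.99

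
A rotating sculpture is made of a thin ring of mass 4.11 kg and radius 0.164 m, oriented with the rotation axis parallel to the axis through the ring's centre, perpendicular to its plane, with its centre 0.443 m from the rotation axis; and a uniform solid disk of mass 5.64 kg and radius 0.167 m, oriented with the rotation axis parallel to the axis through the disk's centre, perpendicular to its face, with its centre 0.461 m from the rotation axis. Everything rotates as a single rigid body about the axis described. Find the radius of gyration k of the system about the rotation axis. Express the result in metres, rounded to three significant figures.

Thin ring: I_cm = MR² = (4.11)(0.164)² = 0.11054 kg·m²; centre at d = 0.443 m, so I = I_cm + Md² gives I = 0.11054 + (4.11)(0.443)² = 0.91713 kg·m².
Solid disk: I_cm = (1/2)MR² = (1/2)(5.64)(0.167)² = 0.078647 kg·m²; centre at d = 0.461 m, so I = I_cm + Md² gives I = 0.078647 + (5.64)(0.461)² = 1.2773 kg·m².
Total I = 2.1944 kg·m²; total mass M = 9.75 kg.
k = √(I/M) = √(2.1944/9.75) = 0.47441 m.

0.474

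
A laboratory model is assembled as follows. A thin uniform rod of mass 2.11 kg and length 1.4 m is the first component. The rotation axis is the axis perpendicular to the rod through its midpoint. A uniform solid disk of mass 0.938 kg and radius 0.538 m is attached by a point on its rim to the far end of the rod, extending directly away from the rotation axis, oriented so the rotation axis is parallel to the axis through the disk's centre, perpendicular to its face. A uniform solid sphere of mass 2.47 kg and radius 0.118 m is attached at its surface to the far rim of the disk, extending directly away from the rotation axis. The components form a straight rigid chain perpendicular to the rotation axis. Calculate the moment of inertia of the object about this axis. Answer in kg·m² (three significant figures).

Thin rod: I_cm = (1/12)ML² = (1/12)(2.11)(1.4)² = 0.34463 kg·m²; axis through the centre, so I = 0.34463 kg·m².
Solid disk: I_cm = (1/2)MR² = (1/2)(0.938)(0.538)² = 0.13575 kg·m²; centre at d = 0.7 + 0.538 = 1.238 m, so the parallel axis theorem gives I = 0.13575 + (0.938)(1.238)² = 1.5734 kg·m².
Solid sphere: I_cm = (2/5)MR² = (2/5)(2.47)(0.118)² = 0.013757 kg·m²; centre at d = 0.7 + 0.538 + 0.538 + 0.118 = 1.894 m, so the parallel axis theorem gives I = 0.013757 + (2.47)(1.894)² = 8.8742 kg·m².
Total I = 0.34463 + 1.5734 + 8.8742 = 10.792 kg·m².

10.8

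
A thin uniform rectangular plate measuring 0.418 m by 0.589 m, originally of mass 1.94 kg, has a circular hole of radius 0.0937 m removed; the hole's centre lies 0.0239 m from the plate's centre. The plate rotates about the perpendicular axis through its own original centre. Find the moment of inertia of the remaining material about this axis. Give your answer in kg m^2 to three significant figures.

Unpierced body about its centre: I₀ = (1/12)M(a²+b²) = (1/12)(1.94)[(0.418)² + (0.589)²] = 0.084333 kg m^2.
The removed disk has mass m = M·πr²/(ab) = (1.94)·π(0.0937)²/(0.418·0.589) = 0.21734 kg (same uniform areal density).
Its moment of inertia about the rotation axis (parallel-axis theorem): I_hole = (1/2)mr² + md² = (1/2)(0.21734)(0.0937)² + (0.21734)(0.0239)² = 0.0010782 kg m^2.
Treating the hole as negative mass, I = I₀ − I_hole = 0.084333 − 0.0010782 = 0.083254 kg m^2.

0.0833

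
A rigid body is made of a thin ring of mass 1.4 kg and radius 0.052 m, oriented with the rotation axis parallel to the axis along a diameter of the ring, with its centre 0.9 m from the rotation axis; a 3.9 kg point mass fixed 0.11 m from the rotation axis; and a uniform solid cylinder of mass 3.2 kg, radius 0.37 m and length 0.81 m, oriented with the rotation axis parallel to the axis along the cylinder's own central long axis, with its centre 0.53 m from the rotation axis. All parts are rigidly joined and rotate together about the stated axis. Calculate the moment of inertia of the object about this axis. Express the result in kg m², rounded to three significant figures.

2.30

Thin ring: I_cm = (1/2)MR² = (1/2)(1.4)(0.052)² = 0.0018928 kg m²; centre at d = 0.9 m, so I = I_cm + Md² gives I = 0.0018928 + (1.4)(0.9)² = 1.1359 kg m².
Point mass: I_cm = 0; centre at d = 0.11 m, so I = I_cm + Md² gives I = 0 + (3.9)(0.11)² = 0.04719 kg m².
Solid cylinder: I_cm = (1/2)MR² = (1/2)(3.2)(0.37)² = 0.21904 kg m²; centre at d = 0.53 m, so I = I_cm + Md² gives I = 0.21904 + (3.2)(0.53)² = 1.1179 kg m².
Total I = 1.1359 + 0.04719 + 1.1179 = 2.301 kg m².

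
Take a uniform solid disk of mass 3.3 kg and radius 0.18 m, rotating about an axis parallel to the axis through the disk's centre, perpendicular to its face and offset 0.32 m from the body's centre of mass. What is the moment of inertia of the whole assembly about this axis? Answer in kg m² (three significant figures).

I_cm = (1/2)MR² = (1/2)(3.3)(0.18)² = 0.05346 kg m²; centre at d = 0.32 m, so I = I_cm + Md² gives I = 0.05346 + (3.3)(0.32)² = 0.39138 kg m².

0.391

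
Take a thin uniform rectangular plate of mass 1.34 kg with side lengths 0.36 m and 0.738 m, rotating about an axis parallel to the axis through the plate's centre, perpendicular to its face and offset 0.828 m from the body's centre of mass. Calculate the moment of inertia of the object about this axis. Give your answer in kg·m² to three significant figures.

0.994

I_cm = (1/12)M(a²+b²) = (1/12)(1.34)[(0.36)² + (0.738)²] = 0.075291 kg·m²; centre at d = 0.828 m, so the parallel axis theorem gives I = 0.075291 + (1.34)(0.828)² = 0.99397 kg·m².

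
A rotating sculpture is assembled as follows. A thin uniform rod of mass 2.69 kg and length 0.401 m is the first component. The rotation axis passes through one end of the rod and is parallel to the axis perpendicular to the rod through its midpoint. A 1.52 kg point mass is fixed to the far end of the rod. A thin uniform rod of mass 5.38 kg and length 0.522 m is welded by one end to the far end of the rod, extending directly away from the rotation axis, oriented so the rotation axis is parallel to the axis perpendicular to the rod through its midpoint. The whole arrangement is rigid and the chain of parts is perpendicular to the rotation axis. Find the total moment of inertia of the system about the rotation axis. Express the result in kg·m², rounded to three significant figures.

Thin rod: I_cm = (1/12)ML² = (1/12)(2.69)(0.401)² = 0.036046 kg·m²; centre at d = 0.2005 m, so I = I_cm + Md² gives I = 0.036046 + (2.69)(0.2005)² = 0.14418 kg·m².
Point mass: I_cm = 0; centre at d = 0.2005 + 0.2005 = 0.401 m, so I = I_cm + Md² gives I = 0 + (1.52)(0.401)² = 0.24442 kg·m².
Thin rod: I_cm = (1/12)ML² = (1/12)(5.38)(0.522)² = 0.12216 kg·m²; centre at d = 0.2005 + 0.2005 + 0.261 = 0.662 m, so I = I_cm + Md² gives I = 0.12216 + (5.38)(0.662)² = 2.4799 kg·m².
Total I = 0.14418 + 0.24442 + 2.4799 = 2.8685 kg·m².

2.87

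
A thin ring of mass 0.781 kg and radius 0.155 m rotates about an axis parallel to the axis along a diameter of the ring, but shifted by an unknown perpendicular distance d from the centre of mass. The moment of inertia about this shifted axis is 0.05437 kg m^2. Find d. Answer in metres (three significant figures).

0.240

About the centre-of-mass axis, I_cm = (1/2)MR² = (1/2)(0.781)(0.155)² = 0.0093818 kg m^2.
Parallel axis theorem: I = I_cm + Md², so Md² = 0.05437 − 0.0093818 = 0.044988 kg m^2.
d = √(0.044988 / 0.781) = 0.24001 m.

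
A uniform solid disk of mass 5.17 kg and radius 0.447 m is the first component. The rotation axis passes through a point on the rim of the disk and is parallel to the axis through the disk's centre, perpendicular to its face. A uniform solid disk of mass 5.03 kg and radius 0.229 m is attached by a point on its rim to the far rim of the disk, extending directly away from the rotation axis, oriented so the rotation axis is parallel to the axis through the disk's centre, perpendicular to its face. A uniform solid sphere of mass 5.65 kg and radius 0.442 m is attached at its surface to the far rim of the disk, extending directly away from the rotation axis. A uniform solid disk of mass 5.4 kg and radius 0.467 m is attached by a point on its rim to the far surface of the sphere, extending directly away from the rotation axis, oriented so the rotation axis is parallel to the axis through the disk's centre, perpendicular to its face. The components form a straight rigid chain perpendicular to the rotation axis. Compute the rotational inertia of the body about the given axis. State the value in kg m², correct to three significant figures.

Solid disk: I_cm = (1/2)MR² = (1/2)(5.17)(0.447)² = 0.51651 kg m²; centre at d = 0.447 m, so I = I_cm + Md² gives I = 0.51651 + (5.17)(0.447)² = 1.5495 kg m².
Solid disk: I_cm = (1/2)MR² = (1/2)(5.03)(0.229)² = 0.13189 kg m²; centre at d = 0.447 + 0.447 + 0.229 = 1.123 m, so I = I_cm + Md² gives I = 0.13189 + (5.03)(1.123)² = 6.4754 kg m².
Solid sphere: I_cm = (2/5)MR² = (2/5)(5.65)(0.442)² = 0.44152 kg m²; centre at d = 0.447 + 0.447 + 0.229 + 0.229 + 0.442 = 1.794 m, so I = I_cm + Md² gives I = 0.44152 + (5.65)(1.794)² = 18.626 kg m².
Solid disk: I_cm = (1/2)MR² = (1/2)(5.4)(0.467)² = 0.58884 kg m²; centre at d = 0.447 + 0.447 + 0.229 + 0.229 + 0.442 + 0.442 + 0.467 = 2.703 m, so I = I_cm + Md² gives I = 0.58884 + (5.4)(2.703)² = 40.042 kg m².
Total I = 1.5495 + 6.4754 + 18.626 + 40.042 = 66.693 kg m².

66.7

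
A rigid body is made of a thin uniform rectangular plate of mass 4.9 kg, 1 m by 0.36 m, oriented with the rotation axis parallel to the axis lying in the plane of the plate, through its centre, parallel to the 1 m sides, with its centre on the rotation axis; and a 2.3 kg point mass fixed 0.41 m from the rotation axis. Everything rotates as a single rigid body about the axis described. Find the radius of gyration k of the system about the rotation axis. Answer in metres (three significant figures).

Rectangular plate: I_cm = (1/12)Mb² = (1/12)(4.9)(0.36)² = 0.05292 kg·m²; axis through the centre, so I = 0.05292 kg·m².
Point mass: I_cm = 0; centre at d = 0.41 m, so the parallel axis theorem gives I = 0 + (2.3)(0.41)² = 0.38663 kg·m².
Total I = 0.43955 kg·m²; total mass M = 7.2 kg.
k = √(I/M) = √(0.43955/7.2) = 0.24708 m.

0.247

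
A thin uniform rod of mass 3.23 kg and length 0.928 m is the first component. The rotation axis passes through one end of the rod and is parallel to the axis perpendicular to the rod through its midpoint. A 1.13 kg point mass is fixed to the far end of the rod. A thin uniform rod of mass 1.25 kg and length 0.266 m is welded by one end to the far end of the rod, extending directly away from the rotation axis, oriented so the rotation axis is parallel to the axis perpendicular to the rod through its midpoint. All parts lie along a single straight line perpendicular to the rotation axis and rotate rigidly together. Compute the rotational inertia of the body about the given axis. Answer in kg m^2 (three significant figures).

Thin rod: I_cm = (1/12)ML² = (1/12)(3.23)(0.928)² = 0.2318 kg m^2; centre at d = 0.464 m, so I = I_cm + Md² gives I = 0.2318 + (3.23)(0.464)² = 0.92721 kg m^2.
Point mass: I_cm = 0; centre at d = 0.464 + 0.464 = 0.928 m, so I = I_cm + Md² gives I = 0 + (1.13)(0.928)² = 0.97314 kg m^2.
Thin rod: I_cm = (1/12)ML² = (1/12)(1.25)(0.266)² = 0.0073704 kg m^2; centre at d = 0.464 + 0.464 + 0.133 = 1.061 m, so I = I_cm + Md² gives I = 0.0073704 + (1.25)(1.061)² = 1.4145 kg m^2.
Total I = 0.92721 + 0.97314 + 1.4145 = 3.3149 kg m^2.

3.31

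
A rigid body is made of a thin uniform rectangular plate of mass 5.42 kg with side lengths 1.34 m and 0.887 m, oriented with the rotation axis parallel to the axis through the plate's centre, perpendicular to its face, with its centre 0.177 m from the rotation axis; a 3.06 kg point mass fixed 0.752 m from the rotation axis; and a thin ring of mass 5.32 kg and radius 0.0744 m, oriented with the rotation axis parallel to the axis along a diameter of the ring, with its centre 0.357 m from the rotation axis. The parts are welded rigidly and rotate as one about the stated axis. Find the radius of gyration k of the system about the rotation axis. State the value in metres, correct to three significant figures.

Rectangular plate: I_cm = (1/12)M(a²+b²) = (1/12)(5.42)[(1.34)² + (0.887)²] = 1.1664 kg m²; centre at d = 0.177 m, so the parallel axis theorem gives I = 1.1664 + (5.42)(0.177)² = 1.3362 kg m².
Point mass: I_cm = 0; centre at d = 0.752 m, so the parallel axis theorem gives I = 0 + (3.06)(0.752)² = 1.7304 kg m².
Thin ring: I_cm = (1/2)MR² = (1/2)(5.32)(0.0744)² = 0.014724 kg m²; centre at d = 0.357 m, so the parallel axis theorem gives I = 0.014724 + (5.32)(0.357)² = 0.69275 kg m².
Total I = 3.7594 kg m²; total mass M = 13.8 kg.
k = √(I/M) = √(3.7594/13.8) = 0.52194 m.

0.522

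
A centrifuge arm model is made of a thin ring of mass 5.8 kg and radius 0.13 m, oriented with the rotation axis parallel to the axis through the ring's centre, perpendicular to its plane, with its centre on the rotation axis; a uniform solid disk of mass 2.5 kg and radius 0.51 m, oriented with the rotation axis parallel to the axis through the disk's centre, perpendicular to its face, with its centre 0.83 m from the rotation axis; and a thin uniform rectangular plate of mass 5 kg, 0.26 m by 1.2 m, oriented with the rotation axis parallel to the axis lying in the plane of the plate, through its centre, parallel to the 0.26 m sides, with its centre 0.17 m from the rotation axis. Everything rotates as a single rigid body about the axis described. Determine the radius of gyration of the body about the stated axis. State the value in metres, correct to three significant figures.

0.466

Thin ring: I_cm = MR² = (5.8)(0.13)² = 0.09802 kg m²; axis through the centre, so I = 0.09802 kg m².
Solid disk: I_cm = (1/2)MR² = (1/2)(2.5)(0.51)² = 0.32512 kg m²; centre at d = 0.83 m, so I = I_cm + Md² gives I = 0.32512 + (2.5)(0.83)² = 2.0474 kg m².
Rectangular plate: I_cm = (1/12)Mb² = (1/12)(5)(1.2)² = 0.6 kg m²; centre at d = 0.17 m, so I = I_cm + Md² gives I = 0.6 + (5)(0.17)² = 0.7445 kg m².
Total I = 2.8899 kg m²; total mass M = 13.3 kg.
k = √(I/M) = √(2.8899/13.3) = 0.46614 m.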